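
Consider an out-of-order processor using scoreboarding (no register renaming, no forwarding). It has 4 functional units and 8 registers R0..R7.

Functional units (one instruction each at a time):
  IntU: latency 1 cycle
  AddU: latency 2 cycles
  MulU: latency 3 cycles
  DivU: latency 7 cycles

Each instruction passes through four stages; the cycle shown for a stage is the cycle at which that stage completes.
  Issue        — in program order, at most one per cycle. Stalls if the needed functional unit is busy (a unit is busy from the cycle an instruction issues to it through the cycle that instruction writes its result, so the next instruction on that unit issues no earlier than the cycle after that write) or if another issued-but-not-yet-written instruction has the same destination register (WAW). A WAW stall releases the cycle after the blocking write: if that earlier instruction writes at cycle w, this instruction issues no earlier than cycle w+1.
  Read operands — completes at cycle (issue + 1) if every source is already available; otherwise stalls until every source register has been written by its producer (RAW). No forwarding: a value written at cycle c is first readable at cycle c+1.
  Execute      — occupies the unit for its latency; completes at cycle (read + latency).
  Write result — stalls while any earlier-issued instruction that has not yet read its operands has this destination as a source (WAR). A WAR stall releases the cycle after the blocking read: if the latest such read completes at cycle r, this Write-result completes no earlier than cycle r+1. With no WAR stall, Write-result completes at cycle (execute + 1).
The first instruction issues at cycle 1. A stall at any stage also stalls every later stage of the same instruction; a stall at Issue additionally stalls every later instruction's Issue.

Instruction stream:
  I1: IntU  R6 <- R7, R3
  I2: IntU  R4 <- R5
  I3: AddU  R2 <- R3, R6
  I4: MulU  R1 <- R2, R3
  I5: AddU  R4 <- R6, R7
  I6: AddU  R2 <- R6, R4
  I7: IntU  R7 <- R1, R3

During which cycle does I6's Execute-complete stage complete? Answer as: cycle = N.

cycle = 19

I1  is:1  ro:2  ex:3  wr:4
I2  is:5  ro:6  ex:7  wr:8  — struct: IntU busy until I1 writes@4
I3  is:6  ro:7  ex:9  wr:10
I4  is:7  ro:11  ex:14  wr:15  — RAW R2: wait I3 write@10
I5  is:11  ro:12  ex:14  wr:15  — struct: AddU busy until I3 writes@10
I6  is:16  ro:17  ex:19  wr:20  — struct: AddU busy until I5 writes@15
I7  is:17  ro:18  ex:19  wr:20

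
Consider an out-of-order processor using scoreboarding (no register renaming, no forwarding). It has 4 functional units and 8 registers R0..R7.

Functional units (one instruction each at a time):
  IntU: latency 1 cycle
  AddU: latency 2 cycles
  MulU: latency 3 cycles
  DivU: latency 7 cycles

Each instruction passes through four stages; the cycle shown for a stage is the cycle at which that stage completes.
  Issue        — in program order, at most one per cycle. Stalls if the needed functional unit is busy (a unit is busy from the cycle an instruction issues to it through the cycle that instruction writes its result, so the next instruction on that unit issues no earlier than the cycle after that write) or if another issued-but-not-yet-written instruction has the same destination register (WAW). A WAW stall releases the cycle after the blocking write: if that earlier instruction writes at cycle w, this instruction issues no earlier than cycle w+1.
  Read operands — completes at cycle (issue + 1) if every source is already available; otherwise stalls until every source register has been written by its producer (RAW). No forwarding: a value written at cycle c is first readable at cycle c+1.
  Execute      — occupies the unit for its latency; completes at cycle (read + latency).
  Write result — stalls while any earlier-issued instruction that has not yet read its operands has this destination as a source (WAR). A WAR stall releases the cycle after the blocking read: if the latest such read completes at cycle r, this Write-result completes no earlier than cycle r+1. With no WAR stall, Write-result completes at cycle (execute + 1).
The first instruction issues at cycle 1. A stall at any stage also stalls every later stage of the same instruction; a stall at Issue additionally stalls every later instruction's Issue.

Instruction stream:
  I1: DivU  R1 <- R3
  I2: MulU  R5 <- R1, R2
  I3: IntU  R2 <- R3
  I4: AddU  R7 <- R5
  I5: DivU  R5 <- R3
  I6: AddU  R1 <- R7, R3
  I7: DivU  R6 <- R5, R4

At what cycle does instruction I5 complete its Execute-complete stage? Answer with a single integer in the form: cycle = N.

cycle = 24

[1] I1→DivU
[2] I1 RO; I2→MulU
[3] I3→IntU
[4] I3 RO; I4→AddU
[5] I3 EX
[9] I1 EX
[10] I1 WR R1
[11] I2 RO
[12] I3 WR R2
[14] I2 EX
[15] I2 WR R5
[16] I4 RO; I5→DivU
[17] I5 RO
[18] I4 EX
[19] I4 WR R7
[20] I6→AddU
[21] I6 RO
[23] I6 EX
[24] I5 EX; I6 WR R1
[25] I5 WR R5
[26] I7→DivU
[27] I7 RO
[34] I7 EX
[35] I7 WR R6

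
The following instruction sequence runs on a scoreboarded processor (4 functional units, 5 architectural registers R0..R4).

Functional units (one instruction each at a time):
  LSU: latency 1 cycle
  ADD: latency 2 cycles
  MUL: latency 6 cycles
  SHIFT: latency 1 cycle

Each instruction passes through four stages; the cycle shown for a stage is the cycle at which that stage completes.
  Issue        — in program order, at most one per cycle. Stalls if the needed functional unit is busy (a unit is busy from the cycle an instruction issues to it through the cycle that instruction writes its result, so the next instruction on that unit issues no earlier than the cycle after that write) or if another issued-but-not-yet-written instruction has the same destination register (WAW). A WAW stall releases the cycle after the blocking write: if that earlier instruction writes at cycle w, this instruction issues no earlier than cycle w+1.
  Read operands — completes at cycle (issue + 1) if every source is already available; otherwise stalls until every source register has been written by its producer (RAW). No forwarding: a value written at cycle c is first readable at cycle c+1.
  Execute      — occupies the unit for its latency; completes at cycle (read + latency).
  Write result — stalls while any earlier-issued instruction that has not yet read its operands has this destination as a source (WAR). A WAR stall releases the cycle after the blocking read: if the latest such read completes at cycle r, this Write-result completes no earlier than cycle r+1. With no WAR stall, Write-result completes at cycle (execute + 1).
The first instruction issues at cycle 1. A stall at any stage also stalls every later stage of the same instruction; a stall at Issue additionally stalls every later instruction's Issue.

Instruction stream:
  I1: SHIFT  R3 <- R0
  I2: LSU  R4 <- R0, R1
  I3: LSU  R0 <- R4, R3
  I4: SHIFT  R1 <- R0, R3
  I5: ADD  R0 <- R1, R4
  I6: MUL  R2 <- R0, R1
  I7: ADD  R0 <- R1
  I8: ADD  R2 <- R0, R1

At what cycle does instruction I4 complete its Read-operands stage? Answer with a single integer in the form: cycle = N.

cycle = 10

cycle 1: I1→SHIFT
cycle 2: I1 RO | I2→LSU
cycle 3: I1 EX | I2 RO
cycle 4: I1 WR R3 | I2 EX
cycle 5: I2 WR R4
cycle 6: I3→LSU
cycle 7: I3 RO | I4→SHIFT
cycle 8: I3 EX
cycle 9: I3 WR R0
cycle 10: I4 RO | I5→ADD
cycle 11: I4 EX | I6→MUL
cycle 12: I4 WR R1
cycle 13: I5 RO
cycle 15: I5 EX
cycle 16: I5 WR R0
cycle 17: I6 RO | I7→ADD
cycle 18: I7 RO
cycle 20: I7 EX
cycle 21: I7 WR R0
cycle 23: I6 EX
cycle 24: I6 WR R2
cycle 25: I8→ADD
cycle 26: I8 RO
cycle 28: I8 EX
cycle 29: I8 WR R2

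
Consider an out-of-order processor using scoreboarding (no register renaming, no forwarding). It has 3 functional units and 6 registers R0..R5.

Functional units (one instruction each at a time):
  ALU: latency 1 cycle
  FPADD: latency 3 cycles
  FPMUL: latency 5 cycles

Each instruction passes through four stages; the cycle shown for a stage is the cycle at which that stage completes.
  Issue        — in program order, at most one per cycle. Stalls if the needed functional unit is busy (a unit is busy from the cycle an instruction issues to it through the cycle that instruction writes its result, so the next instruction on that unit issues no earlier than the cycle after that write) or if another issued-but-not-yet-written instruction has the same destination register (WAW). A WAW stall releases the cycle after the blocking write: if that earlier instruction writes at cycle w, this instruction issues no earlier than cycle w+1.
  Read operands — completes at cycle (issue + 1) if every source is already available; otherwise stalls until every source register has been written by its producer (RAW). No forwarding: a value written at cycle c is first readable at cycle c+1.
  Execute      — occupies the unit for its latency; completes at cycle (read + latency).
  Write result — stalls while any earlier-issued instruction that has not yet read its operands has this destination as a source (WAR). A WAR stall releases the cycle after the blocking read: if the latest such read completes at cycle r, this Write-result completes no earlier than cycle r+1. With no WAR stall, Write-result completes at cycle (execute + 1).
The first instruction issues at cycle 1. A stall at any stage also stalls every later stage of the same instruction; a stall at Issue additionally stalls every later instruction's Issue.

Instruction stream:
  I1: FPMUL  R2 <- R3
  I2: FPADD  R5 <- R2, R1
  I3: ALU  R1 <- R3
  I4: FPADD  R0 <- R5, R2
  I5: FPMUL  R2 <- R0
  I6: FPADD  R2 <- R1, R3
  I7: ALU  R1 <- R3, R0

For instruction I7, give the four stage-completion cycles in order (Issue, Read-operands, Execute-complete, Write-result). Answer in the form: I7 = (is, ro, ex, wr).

I7 = (28, 29, 30, 31)

1) issue 1, read 2, done 7, write 8
2) issue 2, read 9, done 12, write 13  <RAW R2: wait I1 write@8>
3) issue 3, read 4, done 5, write 10  <WAR R1: wait I2 read@9>
4) issue 14, read 15, done 18, write 19  <struct: FPADD busy until I2 writes@13>
5) issue 15, read 20, done 25, write 26  <RAW R0: wait I4 write@19>
6) issue 27, read 28, done 31, write 32  <WAW R2: wait I5 write@26>
7) issue 28, read 29, done 30, write 31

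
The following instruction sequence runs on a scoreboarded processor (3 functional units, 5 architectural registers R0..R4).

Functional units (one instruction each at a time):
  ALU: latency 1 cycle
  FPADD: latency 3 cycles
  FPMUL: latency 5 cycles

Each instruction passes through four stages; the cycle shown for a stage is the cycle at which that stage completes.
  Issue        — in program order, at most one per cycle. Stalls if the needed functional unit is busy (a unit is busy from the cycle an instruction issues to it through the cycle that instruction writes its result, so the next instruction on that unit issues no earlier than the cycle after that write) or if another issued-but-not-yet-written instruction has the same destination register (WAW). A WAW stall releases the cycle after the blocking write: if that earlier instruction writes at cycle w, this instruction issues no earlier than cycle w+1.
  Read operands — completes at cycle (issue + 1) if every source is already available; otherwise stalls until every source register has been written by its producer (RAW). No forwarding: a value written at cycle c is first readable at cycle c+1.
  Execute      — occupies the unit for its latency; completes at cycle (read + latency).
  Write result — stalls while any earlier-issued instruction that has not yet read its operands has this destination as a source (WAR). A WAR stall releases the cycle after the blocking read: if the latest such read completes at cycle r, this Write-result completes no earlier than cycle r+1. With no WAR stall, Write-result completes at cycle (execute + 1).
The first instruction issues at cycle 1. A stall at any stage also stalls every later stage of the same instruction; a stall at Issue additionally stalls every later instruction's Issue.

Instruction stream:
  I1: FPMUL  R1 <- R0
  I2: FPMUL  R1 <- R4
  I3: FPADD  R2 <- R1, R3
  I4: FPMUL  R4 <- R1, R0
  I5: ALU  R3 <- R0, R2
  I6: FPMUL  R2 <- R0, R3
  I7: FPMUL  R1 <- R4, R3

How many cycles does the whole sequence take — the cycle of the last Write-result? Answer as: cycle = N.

cycle = 40

[1] I1→FPMUL
[2] I1 RO
[7] I1 EX
[8] I1 WR R1
[9] I2→FPMUL
[10] I2 RO; I3→FPADD
[15] I2 EX
[16] I2 WR R1
[17] I3 RO; I4→FPMUL
[18] I4 RO; I5→ALU
[20] I3 EX
[21] I3 WR R2
[22] I5 RO
[23] I4 EX; I5 EX
[24] I4 WR R4; I5 WR R3
[25] I6→FPMUL
[26] I6 RO
[31] I6 EX
[32] I6 WR R2
[33] I7→FPMUL
[34] I7 RO
[39] I7 EX
[40] I7 WR R1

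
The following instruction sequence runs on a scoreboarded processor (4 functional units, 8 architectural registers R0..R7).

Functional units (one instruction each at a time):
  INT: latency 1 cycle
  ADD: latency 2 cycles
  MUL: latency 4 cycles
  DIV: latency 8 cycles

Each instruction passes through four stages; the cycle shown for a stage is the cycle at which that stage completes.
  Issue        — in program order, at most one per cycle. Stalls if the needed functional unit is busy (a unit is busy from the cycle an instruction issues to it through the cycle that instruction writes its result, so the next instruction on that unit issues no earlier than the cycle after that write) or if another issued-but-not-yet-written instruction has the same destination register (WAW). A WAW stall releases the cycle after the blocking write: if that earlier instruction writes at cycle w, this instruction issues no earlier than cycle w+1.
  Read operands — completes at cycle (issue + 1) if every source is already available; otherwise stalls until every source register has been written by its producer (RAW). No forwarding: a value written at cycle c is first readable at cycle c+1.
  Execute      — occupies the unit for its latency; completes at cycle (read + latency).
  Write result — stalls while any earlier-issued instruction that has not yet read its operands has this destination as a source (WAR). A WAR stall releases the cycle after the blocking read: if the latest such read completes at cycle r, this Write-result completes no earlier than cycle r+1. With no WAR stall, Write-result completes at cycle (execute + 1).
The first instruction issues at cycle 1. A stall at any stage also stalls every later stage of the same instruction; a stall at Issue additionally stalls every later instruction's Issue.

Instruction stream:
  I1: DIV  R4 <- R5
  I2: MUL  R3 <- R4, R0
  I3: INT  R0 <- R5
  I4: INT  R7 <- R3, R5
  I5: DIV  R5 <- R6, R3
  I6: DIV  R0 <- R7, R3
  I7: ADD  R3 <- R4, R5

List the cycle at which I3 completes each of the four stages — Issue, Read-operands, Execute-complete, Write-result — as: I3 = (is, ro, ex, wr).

I1: IS=1 RO=2 EX=10 WR=11
I2: IS=2 RO=12 EX=16 WR=17  [RAW R4: wait I1 write@11]
I3: IS=3 RO=4 EX=5 WR=13  [WAR R0: wait I2 read@12]
I4: IS=14 RO=18 EX=19 WR=20  [struct: INT busy until I3 writes@13; RAW R3: wait I2 write@17]
I5: IS=15 RO=18 EX=26 WR=27  [RAW R3: wait I2 write@17]
I6: IS=28 RO=29 EX=37 WR=38  [struct: DIV busy until I5 writes@27]
I7: IS=29 RO=30 EX=32 WR=33

I3 = (3, 4, 5, 13)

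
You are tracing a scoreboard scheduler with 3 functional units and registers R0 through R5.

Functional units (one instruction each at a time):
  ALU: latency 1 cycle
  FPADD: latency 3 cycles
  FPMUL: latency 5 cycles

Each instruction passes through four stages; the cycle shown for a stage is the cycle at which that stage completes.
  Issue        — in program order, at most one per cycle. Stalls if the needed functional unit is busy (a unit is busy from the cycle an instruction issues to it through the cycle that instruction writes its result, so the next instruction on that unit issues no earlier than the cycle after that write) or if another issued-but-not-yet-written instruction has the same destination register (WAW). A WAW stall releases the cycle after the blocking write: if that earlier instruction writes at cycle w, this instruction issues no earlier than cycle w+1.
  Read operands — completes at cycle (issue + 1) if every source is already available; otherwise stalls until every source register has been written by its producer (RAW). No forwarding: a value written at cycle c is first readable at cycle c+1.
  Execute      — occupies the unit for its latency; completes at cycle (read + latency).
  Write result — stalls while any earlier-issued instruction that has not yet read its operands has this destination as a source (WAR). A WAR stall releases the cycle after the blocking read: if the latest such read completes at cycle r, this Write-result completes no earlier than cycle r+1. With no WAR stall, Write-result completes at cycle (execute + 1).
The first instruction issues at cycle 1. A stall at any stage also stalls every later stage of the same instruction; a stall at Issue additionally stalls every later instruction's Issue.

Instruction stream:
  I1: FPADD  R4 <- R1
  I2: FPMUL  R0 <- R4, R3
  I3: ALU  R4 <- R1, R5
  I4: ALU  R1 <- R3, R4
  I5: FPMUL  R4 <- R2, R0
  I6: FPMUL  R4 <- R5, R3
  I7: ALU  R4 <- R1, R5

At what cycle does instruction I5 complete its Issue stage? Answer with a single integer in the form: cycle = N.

cycle = 14

cycle 1: issue I1 (FPADD)
cycle 2: I1 read-ops, issue I2 (FPMUL)
cycle 5: I1 finished on FPADD
cycle 6: I1→R4
cycle 7: I2 read-ops, issue I3 (ALU)
cycle 8: I3 read-ops
cycle 9: I3 finished on ALU
cycle 10: I3→R4
cycle 11: issue I4 (ALU)
cycle 12: I2 finished on FPMUL, I4 read-ops
cycle 13: I2→R0, I4 finished on ALU
cycle 14: I4→R1, issue I5 (FPMUL)
cycle 15: I5 read-ops
cycle 20: I5 finished on FPMUL
cycle 21: I5→R4
cycle 22: issue I6 (FPMUL)
cycle 23: I6 read-ops
cycle 28: I6 finished on FPMUL
cycle 29: I6→R4
cycle 30: issue I7 (ALU)
cycle 31: I7 read-ops
cycle 32: I7 finished on ALU
cycle 33: I7→R4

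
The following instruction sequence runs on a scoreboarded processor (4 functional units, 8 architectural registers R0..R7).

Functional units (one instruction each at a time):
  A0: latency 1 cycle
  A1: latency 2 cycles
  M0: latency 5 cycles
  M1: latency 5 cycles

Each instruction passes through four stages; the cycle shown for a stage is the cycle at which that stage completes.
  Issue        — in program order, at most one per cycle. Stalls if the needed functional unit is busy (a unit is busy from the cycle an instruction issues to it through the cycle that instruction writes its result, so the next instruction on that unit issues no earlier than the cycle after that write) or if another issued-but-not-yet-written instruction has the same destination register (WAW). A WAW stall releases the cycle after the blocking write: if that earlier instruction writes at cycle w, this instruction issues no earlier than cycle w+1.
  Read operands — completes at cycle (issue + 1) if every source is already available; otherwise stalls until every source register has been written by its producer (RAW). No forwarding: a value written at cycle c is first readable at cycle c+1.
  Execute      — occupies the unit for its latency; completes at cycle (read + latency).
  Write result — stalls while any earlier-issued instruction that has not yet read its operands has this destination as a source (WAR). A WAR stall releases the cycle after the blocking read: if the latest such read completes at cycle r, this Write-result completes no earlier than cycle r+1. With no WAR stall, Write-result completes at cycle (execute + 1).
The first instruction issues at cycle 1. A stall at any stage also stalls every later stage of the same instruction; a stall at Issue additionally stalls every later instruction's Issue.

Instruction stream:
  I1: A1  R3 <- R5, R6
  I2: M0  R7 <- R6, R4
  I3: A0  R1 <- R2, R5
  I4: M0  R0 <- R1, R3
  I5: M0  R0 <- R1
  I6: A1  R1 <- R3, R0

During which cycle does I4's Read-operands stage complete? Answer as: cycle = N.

[1] I1 issues→A1
[2] I1 reads · I2 issues→M0
[3] I2 reads · I3 issues→A0
[4] I1 exec-done · I3 reads
[5] I1 writes R3 · I3 exec-done
[6] I3 writes R1
[8] I2 exec-done
[9] I2 writes R7
[10] I4 issues→M0
[11] I4 reads
[16] I4 exec-done
[17] I4 writes R0
[18] I5 issues→M0
[19] I5 reads · I6 issues→A1
[24] I5 exec-done
[25] I5 writes R0
[26] I6 reads
[28] I6 exec-done
[29] I6 writes R1

cycle = 11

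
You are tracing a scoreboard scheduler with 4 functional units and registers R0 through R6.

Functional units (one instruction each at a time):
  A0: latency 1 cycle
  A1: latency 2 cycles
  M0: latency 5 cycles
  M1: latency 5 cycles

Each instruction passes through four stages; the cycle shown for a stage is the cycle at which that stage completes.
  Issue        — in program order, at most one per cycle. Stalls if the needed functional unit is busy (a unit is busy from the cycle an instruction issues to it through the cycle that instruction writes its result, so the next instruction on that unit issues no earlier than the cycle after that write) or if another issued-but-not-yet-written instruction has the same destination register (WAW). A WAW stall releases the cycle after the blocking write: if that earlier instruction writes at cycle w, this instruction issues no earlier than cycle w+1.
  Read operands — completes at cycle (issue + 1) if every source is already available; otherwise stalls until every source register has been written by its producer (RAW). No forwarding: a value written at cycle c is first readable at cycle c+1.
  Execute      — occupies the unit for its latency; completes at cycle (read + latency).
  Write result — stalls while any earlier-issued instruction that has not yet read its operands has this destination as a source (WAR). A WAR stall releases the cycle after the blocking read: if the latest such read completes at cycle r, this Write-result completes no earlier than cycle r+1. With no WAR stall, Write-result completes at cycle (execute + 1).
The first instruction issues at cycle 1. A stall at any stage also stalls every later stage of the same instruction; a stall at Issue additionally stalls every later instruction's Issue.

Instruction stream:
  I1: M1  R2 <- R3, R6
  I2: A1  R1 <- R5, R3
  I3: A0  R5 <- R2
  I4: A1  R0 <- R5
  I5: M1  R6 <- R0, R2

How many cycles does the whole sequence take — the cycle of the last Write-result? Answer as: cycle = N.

t=1  I1→M1
t=2  I1 RO; I2→A1
t=3  I2 RO; I3→A0
t=5  I2 EX
t=6  I2 WR R1
t=7  I1 EX; I4→A1
t=8  I1 WR R2
t=9  I3 RO; I5→M1
t=10  I3 EX
t=11  I3 WR R5
t=12  I4 RO
t=14  I4 EX
t=15  I4 WR R0
t=16  I5 RO
t=21  I5 EX
t=22  I5 WR R6

cycle = 22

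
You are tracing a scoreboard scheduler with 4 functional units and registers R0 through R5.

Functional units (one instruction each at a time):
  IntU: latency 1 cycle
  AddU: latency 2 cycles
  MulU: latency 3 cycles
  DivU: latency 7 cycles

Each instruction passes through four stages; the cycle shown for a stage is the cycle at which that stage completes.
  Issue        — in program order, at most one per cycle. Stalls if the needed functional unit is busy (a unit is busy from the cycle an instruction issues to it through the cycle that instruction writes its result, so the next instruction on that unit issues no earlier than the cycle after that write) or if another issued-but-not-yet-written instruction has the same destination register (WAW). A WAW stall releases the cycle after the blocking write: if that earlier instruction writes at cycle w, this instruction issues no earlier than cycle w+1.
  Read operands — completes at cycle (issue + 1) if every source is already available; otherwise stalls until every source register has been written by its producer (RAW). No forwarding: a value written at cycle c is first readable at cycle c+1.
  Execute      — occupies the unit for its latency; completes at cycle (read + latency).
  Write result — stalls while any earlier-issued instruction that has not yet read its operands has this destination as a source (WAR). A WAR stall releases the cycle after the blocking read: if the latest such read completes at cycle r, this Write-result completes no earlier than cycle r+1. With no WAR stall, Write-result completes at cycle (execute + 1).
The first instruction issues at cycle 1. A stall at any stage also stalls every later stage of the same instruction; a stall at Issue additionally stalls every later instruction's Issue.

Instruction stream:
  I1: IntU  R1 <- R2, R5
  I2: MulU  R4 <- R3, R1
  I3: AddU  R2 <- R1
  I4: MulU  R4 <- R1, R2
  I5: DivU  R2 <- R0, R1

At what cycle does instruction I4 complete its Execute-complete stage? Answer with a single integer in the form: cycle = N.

I1: IS=1 RO=2 EX=3 WR=4
I2: IS=2 RO=5 EX=8 WR=9  [RAW R1: wait I1 write@4]
I3: IS=3 RO=5 EX=7 WR=8  [RAW R1: wait I1 write@4]
I4: IS=10 RO=11 EX=14 WR=15  [struct: MulU busy until I2 writes@9]
I5: IS=11 RO=12 EX=19 WR=20

cycle = 14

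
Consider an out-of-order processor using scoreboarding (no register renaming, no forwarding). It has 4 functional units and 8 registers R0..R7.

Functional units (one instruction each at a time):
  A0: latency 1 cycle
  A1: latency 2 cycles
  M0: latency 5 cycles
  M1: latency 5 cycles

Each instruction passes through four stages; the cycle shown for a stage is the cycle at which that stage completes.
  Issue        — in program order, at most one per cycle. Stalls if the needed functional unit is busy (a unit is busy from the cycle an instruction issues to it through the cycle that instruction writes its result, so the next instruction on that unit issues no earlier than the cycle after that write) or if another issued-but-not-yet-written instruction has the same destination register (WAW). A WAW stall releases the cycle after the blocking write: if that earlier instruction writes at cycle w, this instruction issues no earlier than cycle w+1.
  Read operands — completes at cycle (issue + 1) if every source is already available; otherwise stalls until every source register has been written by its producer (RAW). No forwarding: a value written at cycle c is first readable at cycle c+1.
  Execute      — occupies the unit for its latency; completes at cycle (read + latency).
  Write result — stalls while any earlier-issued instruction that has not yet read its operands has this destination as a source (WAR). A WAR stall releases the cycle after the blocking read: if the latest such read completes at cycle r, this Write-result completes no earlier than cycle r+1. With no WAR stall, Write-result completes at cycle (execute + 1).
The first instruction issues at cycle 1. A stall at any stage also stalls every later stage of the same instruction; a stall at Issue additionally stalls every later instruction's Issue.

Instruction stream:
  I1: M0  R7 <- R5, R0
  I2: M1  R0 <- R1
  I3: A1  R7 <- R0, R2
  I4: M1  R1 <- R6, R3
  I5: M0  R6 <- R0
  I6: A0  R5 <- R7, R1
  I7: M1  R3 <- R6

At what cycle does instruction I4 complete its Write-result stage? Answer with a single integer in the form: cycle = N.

cycle = 17

[1] I1 dispatched to M0
[2] I1 operands ready · I2 dispatched to M1
[3] I2 operands ready
[7] I1 complete
[8] R7←I1 · I2 complete
[9] R0←I2 · I3 dispatched to A1
[10] I3 operands ready · I4 dispatched to M1
[11] I4 operands ready · I5 dispatched to M0
[12] I3 complete · I5 operands ready · I6 dispatched to A0
[13] R7←I3
[16] I4 complete
[17] R1←I4 · I5 complete
[18] R6←I5 · I6 operands ready · I7 dispatched to M1
[19] I6 complete · I7 operands ready
[20] R5←I6
[24] I7 complete
[25] R3←I7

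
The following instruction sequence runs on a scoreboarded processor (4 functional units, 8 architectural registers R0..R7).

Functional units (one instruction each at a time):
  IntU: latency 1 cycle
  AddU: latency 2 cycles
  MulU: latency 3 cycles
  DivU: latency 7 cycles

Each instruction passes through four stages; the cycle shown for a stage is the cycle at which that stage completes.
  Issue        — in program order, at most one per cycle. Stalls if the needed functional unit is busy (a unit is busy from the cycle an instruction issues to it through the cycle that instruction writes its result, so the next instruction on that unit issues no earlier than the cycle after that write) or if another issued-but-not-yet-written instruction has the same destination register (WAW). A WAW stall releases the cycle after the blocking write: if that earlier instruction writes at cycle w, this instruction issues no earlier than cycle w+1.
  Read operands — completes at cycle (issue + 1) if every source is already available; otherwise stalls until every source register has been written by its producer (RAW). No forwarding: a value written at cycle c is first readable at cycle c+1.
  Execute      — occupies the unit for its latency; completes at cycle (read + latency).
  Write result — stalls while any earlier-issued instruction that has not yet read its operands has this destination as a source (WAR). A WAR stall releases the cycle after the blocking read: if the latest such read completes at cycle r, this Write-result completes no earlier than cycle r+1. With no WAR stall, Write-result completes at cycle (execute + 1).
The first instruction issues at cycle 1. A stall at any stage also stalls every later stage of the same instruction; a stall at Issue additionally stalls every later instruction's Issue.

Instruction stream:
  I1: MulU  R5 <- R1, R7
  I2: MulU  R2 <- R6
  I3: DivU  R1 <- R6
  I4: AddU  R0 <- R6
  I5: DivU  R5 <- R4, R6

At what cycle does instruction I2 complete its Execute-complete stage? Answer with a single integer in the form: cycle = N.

cycle = 11

I1  is:1  ro:2  ex:5  wr:6
I2  is:7  ro:8  ex:11  wr:12  — struct: MulU busy until I1 writes@6
I3  is:8  ro:9  ex:16  wr:17
I4  is:9  ro:10  ex:12  wr:13
I5  is:18  ro:19  ex:26  wr:27  — struct: DivU busy until I3 writes@17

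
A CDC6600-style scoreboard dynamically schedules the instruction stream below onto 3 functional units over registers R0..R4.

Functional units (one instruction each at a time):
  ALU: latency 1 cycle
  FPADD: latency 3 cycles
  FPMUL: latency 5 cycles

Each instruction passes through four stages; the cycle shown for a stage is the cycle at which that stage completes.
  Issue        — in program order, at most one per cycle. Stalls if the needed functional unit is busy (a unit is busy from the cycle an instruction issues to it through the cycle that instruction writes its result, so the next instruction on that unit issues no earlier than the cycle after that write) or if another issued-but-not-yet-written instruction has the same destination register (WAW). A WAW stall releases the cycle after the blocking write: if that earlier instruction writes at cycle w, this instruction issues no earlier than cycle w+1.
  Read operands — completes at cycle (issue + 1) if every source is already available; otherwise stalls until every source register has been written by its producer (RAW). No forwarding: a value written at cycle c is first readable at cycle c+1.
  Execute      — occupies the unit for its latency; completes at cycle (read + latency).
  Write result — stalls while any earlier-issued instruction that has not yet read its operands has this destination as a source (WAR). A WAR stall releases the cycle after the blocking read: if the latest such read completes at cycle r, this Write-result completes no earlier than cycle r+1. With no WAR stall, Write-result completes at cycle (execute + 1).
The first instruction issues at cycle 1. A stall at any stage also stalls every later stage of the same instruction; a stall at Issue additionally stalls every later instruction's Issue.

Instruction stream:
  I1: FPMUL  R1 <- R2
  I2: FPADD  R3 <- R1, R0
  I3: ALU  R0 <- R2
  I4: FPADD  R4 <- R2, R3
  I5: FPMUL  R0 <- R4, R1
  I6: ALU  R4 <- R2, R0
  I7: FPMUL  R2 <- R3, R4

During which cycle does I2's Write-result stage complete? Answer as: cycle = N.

I1: IS=1 RO=2 EX=7 WR=8
I2: IS=2 RO=9 EX=12 WR=13  [RAW R1: wait I1 write@8]
I3: IS=3 RO=4 EX=5 WR=10  [WAR R0: wait I2 read@9]
I4: IS=14 RO=15 EX=18 WR=19  [struct: FPADD busy until I2 writes@13]
I5: IS=15 RO=20 EX=25 WR=26  [RAW R4: wait I4 write@19]
I6: IS=20 RO=27 EX=28 WR=29  [WAW R4: wait I4 write@19; RAW R0: wait I5 write@26]
I7: IS=27 RO=30 EX=35 WR=36  [struct: FPMUL busy until I5 writes@26; RAW R4: wait I6 write@29]

cycle = 13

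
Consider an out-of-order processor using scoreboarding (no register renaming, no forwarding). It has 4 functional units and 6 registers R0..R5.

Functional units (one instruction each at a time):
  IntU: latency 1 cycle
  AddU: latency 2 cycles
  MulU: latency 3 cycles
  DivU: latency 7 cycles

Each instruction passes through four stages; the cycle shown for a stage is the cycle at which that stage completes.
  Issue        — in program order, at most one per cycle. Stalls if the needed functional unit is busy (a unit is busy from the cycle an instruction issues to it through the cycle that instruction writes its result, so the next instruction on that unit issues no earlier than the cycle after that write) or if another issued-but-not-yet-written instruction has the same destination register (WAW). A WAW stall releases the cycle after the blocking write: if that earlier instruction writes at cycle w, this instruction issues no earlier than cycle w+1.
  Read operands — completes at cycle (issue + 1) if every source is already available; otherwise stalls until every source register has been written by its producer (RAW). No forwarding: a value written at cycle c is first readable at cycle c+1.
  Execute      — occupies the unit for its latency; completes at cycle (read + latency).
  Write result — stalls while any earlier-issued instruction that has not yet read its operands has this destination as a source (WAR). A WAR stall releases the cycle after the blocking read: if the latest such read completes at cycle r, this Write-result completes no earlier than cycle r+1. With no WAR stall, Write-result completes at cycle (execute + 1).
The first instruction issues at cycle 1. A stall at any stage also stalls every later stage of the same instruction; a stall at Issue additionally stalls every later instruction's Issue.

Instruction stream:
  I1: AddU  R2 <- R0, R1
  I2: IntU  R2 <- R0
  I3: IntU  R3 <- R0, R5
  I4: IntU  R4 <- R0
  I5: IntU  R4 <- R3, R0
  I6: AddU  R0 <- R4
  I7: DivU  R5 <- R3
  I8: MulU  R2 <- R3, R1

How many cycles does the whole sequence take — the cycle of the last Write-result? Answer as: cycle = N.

I1  is:1  ro:2  ex:4  wr:5
I2  is:6  ro:7  ex:8  wr:9  — WAW R2: wait I1 write@5
I3  is:10  ro:11  ex:12  wr:13  — struct: IntU busy until I2 writes@9
I4  is:14  ro:15  ex:16  wr:17  — struct: IntU busy until I3 writes@13
I5  is:18  ro:19  ex:20  wr:21  — struct: IntU busy until I4 writes@17
I6  is:19  ro:22  ex:24  wr:25  — RAW R4: wait I5 write@21
I7  is:20  ro:21  ex:28  wr:29
I8  is:21  ro:22  ex:25  wr:26

cycle = 29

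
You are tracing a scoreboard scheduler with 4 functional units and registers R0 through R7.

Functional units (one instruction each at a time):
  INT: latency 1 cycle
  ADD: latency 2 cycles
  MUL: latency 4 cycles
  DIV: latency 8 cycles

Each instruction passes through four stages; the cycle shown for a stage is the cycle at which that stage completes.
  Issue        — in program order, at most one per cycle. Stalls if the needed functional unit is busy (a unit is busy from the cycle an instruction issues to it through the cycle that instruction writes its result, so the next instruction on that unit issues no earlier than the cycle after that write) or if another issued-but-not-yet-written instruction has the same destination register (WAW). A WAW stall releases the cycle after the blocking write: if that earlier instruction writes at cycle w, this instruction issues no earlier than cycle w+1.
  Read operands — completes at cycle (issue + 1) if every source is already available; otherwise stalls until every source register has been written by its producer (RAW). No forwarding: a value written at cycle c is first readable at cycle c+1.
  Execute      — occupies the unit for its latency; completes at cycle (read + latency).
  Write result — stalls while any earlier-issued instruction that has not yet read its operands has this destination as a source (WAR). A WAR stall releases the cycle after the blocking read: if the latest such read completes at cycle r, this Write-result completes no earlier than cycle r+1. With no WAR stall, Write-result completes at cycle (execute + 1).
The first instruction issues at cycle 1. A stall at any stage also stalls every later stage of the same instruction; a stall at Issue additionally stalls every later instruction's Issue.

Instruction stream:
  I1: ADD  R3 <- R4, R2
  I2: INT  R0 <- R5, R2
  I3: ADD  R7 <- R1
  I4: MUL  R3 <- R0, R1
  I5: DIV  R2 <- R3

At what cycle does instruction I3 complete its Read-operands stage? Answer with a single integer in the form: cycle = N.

cycle = 7

[I1] 1/2/4/5
[I2] 2/3/4/5
[I3] 6/7/9/10  (struct: ADD busy until I1 writes@5)
[I4] 7/8/12/13
[I5] 8/14/22/23  (RAW R3: wait I4 write@13)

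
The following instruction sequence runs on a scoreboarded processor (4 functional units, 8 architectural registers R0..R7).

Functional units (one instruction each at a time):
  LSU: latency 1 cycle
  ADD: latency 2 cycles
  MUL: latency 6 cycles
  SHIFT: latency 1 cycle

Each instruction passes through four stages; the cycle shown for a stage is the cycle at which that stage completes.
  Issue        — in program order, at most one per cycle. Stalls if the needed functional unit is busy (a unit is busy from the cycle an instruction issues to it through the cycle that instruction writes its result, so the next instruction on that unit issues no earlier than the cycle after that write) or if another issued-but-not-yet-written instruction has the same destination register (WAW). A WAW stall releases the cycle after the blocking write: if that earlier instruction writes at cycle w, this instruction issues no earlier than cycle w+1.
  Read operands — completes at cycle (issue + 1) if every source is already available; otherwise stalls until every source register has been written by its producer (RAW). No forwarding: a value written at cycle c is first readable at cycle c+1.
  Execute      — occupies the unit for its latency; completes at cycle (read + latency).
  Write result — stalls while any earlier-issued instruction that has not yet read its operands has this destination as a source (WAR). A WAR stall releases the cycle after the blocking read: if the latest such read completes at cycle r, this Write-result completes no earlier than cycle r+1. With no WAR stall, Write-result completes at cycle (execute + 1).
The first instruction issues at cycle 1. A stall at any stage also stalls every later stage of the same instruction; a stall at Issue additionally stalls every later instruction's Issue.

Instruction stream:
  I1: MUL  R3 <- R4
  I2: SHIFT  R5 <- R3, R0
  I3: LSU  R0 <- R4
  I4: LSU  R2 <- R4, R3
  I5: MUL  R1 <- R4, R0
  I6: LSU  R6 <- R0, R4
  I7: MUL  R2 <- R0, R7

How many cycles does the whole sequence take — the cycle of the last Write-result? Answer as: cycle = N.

cycle = 30

[I1] 1/2/8/9
[I2] 2/10/11/12  (RAW R3: wait I1 write@9)
[I3] 3/4/5/11  (WAR R0: wait I2 read@10)
[I4] 12/13/14/15  (struct: LSU busy until I3 writes@11)
[I5] 13/14/20/21
[I6] 16/17/18/19  (struct: LSU busy until I4 writes@15)
[I7] 22/23/29/30  (struct: MUL busy until I5 writes@21)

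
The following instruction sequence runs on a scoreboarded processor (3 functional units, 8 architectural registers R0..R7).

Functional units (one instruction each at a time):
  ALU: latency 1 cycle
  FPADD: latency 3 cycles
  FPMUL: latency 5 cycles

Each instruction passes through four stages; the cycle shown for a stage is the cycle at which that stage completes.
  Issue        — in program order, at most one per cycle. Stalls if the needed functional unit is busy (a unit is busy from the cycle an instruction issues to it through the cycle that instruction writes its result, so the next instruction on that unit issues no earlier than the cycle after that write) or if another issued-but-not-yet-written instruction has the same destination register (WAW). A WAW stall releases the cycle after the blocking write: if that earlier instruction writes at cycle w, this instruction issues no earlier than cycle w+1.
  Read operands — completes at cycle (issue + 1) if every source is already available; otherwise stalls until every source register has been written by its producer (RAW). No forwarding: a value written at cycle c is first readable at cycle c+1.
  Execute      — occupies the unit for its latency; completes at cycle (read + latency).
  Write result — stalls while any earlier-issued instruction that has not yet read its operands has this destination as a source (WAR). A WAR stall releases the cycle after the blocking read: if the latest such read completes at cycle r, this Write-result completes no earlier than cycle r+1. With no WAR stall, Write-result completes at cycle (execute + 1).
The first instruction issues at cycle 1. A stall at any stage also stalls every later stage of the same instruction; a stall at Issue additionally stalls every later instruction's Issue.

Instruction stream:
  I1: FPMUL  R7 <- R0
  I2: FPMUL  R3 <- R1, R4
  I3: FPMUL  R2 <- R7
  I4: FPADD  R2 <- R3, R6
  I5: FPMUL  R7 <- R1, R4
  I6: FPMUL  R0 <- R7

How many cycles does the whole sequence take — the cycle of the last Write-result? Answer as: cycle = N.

I1: IS=1 RO=2 EX=7 WR=8
I2: IS=9 RO=10 EX=15 WR=16  [struct: FPMUL busy until I1 writes@8]
I3: IS=17 RO=18 EX=23 WR=24  [struct: FPMUL busy until I2 writes@16]
I4: IS=25 RO=26 EX=29 WR=30  [WAW R2: wait I3 write@24]
I5: IS=26 RO=27 EX=32 WR=33
I6: IS=34 RO=35 EX=40 WR=41  [struct: FPMUL busy until I5 writes@33]

cycle = 41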